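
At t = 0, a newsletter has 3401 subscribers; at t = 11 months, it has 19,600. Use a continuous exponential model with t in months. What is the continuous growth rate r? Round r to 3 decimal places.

r ≈ 0.159 per month

19600 = 3401 · e^(r·11)
e^(11r) = 19600/3401 = 5.76301
r = ln(5.76301) / 11 = 1.75146 / 11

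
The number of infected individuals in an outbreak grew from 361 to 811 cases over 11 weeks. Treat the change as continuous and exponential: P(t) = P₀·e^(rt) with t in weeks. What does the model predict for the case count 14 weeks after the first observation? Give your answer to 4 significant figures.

r = ln(811/361) / 11 ≈ 0.073581 per week
P(14) = 361 · e^(0.073581·14) = 361 · 2.80144 ≈ 1011.32

≈ 1,011 cases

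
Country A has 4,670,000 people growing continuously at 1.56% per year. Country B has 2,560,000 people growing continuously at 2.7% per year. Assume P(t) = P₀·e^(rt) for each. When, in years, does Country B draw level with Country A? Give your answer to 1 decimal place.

t ≈ 52.7 years

4670000·e^(0.0156t) = 2560000·e^(0.027t)
4670000/2560000 = e^((0.027 − 0.0156)t) → ln(1.82422) = 0.0114·t
t = 0.60115 / 0.0114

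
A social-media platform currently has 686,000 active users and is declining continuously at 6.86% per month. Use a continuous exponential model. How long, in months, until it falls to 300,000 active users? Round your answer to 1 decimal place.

300000 = 686000 · e^(-0.0686·t)
t = ln(300000/686000) / -0.0686 = ln(0.43732) / -0.0686 = -0.8271 / -0.0686

t ≈ 12.1 months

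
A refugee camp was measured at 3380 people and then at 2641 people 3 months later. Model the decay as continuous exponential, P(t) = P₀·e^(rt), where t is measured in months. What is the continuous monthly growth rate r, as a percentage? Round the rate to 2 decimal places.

2641 = 3380 · e^(r·3)
e^(3r) = 2641/3380 = 0.78136
r = ln(0.78136) / 3 = -0.24672 / 3

r ≈ -8.22% per month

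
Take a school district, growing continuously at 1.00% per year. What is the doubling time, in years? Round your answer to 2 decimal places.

doubling time = ln(2) / |r| = 0.69315 / 0.01

doubling time ≈ 69.31 years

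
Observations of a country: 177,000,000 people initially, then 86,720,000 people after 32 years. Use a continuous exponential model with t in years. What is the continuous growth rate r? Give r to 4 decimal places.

r ≈ -0.0223 per year

86720000 = 177000000 · e^(r·32)
e^(32r) = 86720000/177000000 = 0.48994
r = ln(0.48994) / 32 = -0.71347 / 32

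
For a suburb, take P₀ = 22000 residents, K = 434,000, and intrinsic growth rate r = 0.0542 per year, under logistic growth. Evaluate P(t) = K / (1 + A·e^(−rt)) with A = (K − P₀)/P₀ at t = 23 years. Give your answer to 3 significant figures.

≈ 68,000 residents

A = (434000 − 22000)/22000 = 18.72727
P(23) = 434000 / (1 + 18.72727·e^(−0.0542·23)) = 434000 / (1 + 18.72727·0.287481)
= 434000 / 6.38373 ≈ 67985.36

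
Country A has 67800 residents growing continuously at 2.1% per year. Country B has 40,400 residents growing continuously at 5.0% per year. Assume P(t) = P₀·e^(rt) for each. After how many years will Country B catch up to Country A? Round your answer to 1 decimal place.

67800·e^(0.021t) = 40400·e^(0.05t)
67800/40400 = e^((0.05 − 0.021)t) → ln(1.67822) = 0.029·t
t = 0.51773 / 0.029

t ≈ 17.9 years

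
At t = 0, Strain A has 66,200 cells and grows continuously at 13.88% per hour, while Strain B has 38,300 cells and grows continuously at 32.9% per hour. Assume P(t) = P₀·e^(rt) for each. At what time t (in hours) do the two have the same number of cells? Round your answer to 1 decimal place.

66200·e^(0.1388t) = 38300·e^(0.329t)
66200/38300 = e^((0.329 − 0.1388)t) → ln(1.72846) = 0.1902·t
t = 0.54723 / 0.1902

t ≈ 2.9 hours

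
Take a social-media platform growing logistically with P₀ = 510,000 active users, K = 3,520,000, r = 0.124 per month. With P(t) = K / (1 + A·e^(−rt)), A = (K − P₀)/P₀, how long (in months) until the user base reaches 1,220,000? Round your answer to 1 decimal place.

A = (3520000 − 510000)/510000 = 5.90196
1220000 = 3520000/(1 + 5.90196·e^(−0.124t)) → 1 + 5.90196·e^(−0.124t) = 2.88525
e^(−0.124t) = 0.319427 → t = ln(3.13061)/0.124 = 1.14123/0.124

t ≈ 9.2 months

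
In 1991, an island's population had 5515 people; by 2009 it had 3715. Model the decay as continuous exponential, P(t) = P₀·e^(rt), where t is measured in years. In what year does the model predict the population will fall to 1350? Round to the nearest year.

year 2055

r = ln(3715/5515) / 18 = -0.39509/18 ≈ -0.02195 per year
t = ln(1350/5515) / r = -1.40737/-0.02195 ≈ 64.12 years after 1991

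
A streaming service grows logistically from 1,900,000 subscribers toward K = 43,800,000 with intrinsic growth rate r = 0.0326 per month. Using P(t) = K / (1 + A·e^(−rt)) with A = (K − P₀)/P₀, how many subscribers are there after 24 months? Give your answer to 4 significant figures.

A = (43800000 − 1900000)/1900000 = 22.05263
P(24) = 43800000 / (1 + 22.05263·e^(−0.0326·24)) = 43800000 / (1 + 22.05263·0.457307)
= 43800000 / 11.08483 ≈ 3951347.46

≈ 3,951,000 subscribers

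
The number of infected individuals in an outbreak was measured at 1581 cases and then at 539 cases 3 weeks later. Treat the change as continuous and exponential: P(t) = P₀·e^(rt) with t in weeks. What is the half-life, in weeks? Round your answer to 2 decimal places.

half-life ≈ 1.93 weeks

r = ln(539/1581) / 3 = ln(0.34092) / 3 ≈ -0.358699 per week
half-life = ln 2 / |r| = 0.69315 / 0.358699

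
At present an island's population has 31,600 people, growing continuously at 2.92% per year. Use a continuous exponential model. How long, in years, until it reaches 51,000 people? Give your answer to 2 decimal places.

51000 = 31600 · e^(0.0292·t)
t = ln(51000/31600) / 0.0292 = ln(1.61392) / 0.0292 = 0.47867 / 0.0292

t ≈ 16.39 years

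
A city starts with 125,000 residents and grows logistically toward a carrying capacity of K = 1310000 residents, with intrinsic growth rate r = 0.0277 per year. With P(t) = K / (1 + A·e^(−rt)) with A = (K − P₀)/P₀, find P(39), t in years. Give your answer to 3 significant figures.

A = (1310000 − 125000)/125000 = 9.48
P(39) = 1310000 / (1 + 9.48·e^(−0.0277·39)) = 1310000 / (1 + 9.48·0.339494)
= 1310000 / 4.2184 ≈ 310544.29

≈ 311,000 residents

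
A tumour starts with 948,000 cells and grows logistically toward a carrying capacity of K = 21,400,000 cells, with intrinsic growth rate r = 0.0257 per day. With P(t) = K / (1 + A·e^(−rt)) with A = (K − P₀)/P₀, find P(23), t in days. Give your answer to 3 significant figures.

A = (21400000 − 948000)/948000 = 21.57384
P(23) = 21400000 / (1 + 21.57384·e^(−0.0257·23)) = 21400000 / (1 + 21.57384·0.553718)
= 21400000 / 12.94582 ≈ 1653043.18

≈ 1,650,000 cells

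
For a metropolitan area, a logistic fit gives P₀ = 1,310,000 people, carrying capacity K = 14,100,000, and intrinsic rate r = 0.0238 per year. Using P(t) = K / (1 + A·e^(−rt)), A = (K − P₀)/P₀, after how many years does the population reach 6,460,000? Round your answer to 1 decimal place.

A = (14100000 − 1310000)/1310000 = 9.76336
6460000 = 14100000/(1 + 9.76336·e^(−0.0238t)) → 1 + 9.76336·e^(−0.0238t) = 2.18266
e^(−0.0238t) = 0.121133 → t = ln(8.25541)/0.0238 = 2.11087/0.0238

t ≈ 88.7 years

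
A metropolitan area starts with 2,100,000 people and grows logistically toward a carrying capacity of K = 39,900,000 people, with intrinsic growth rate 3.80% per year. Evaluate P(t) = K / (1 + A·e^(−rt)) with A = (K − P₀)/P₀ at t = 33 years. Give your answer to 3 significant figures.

A = (39900000 − 2100000)/2100000 = 18
P(33) = 39900000 / (1 + 18·e^(−0.038·33)) = 39900000 / (1 + 18·0.285361)
= 39900000 / 6.1365 ≈ 6502078.58

≈ 6,500,000 people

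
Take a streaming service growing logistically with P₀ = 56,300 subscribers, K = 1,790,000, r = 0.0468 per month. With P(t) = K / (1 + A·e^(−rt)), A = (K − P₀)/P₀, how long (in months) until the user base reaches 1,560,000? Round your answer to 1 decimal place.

t ≈ 114.1 months

A = (1790000 − 56300)/56300 = 30.79396
1560000 = 1790000/(1 + 30.79396·e^(−0.0468t)) → 1 + 30.79396·e^(−0.0468t) = 1.14744
e^(−0.0468t) = 0.004788 → t = ln(208.86339)/0.0468 = 5.34168/0.0468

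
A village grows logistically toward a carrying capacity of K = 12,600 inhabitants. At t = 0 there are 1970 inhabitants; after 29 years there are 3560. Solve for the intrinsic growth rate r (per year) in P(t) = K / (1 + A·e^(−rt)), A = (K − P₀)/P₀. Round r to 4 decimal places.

r ≈ 0.0260 per year

A = (12600 − 1970)/1970 = 5.39594
3560 = 12600/(1 + 5.39594·e^(−r·29)) → e^(−29r) = (3.53933 − 1)/5.39594 = 0.470599
r = −ln(0.470599)/29 = 0.75375/29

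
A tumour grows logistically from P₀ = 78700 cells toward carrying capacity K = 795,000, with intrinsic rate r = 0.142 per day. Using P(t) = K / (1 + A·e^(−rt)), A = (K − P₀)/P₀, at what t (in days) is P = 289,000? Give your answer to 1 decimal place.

t ≈ 11.6 days

A = (795000 − 78700)/78700 = 9.10165
289000 = 795000/(1 + 9.10165·e^(−0.142t)) → 1 + 9.10165·e^(−0.142t) = 2.75087
e^(−0.142t) = 0.192368 → t = ln(5.19837)/0.142 = 1.64835/0.142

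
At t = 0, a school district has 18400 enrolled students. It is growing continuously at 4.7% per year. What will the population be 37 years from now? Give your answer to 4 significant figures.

P(37) = 18400 · e^(0.047·37) = 18400 · e^(1.739)
= 18400 · 5.69165 ≈ 104726.34

≈ 104,700 enrolled students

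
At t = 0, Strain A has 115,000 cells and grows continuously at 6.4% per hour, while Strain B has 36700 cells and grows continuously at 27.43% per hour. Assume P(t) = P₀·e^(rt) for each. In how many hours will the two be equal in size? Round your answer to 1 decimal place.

t ≈ 5.4 hours

115000·e^(0.064t) = 36700·e^(0.2743t)
115000/36700 = e^((0.2743 − 0.064)t) → ln(3.13351) = 0.2103·t
t = 1.14216 / 0.2103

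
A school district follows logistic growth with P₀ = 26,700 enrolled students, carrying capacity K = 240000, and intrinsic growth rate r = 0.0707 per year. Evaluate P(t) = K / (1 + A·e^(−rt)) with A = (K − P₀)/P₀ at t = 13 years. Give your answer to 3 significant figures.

A = (240000 − 26700)/26700 = 7.98876
P(13) = 240000 / (1 + 7.98876·e^(−0.0707·13)) = 240000 / (1 + 7.98876·0.398878)
= 240000 / 4.18654 ≈ 57326.56

≈ 57,300 enrolled students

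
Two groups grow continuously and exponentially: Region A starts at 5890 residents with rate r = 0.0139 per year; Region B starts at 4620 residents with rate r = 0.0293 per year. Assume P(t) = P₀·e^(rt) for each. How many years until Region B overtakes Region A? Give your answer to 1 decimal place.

5890·e^(0.0139t) = 4620·e^(0.0293t)
5890/4620 = e^((0.0293 − 0.0139)t) → ln(1.27489) = 0.0154·t
t = 0.24286 / 0.0154

t ≈ 15.8 years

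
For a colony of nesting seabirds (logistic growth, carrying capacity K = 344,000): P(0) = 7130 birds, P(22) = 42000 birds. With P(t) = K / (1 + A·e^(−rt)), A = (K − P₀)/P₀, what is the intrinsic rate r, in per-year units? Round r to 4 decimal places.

r ≈ 0.0856 per year

A = (344000 − 7130)/7130 = 47.24684
42000 = 344000/(1 + 47.24684·e^(−r·22)) → e^(−22r) = (8.19048 − 1)/47.24684 = 0.15219
r = −ln(0.15219)/22 = 1.88263/22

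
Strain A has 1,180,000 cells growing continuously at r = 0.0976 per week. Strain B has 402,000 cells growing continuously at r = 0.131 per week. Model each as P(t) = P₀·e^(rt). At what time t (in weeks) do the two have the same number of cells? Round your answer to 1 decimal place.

1180000·e^(0.0976t) = 402000·e^(0.131t)
1180000/402000 = e^((0.131 − 0.0976)t) → ln(2.93532) = 0.0334·t
t = 1.07682 / 0.0334

t ≈ 32.2 weeks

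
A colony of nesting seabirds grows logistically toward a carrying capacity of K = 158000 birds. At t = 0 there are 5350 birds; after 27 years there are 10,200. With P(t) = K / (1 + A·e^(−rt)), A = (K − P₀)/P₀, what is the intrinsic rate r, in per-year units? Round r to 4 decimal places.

r ≈ 0.0251 per year

A = (158000 − 5350)/5350 = 28.53271
10200 = 158000/(1 + 28.53271·e^(−r·27)) → e^(−27r) = (15.4902 − 1)/28.53271 = 0.507845
r = −ln(0.507845)/27 = 0.67758/27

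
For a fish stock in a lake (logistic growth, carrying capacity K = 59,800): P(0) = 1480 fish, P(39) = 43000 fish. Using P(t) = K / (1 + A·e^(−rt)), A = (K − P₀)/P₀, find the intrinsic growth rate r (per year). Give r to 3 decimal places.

A = (59800 − 1480)/1480 = 39.40541
43000 = 59800/(1 + 39.40541·e^(−r·39)) → e^(−39r) = (1.3907 − 1)/39.40541 = 0.009915
r = −ln(0.009915)/39 = 4.61372/39

r ≈ 0.118 per year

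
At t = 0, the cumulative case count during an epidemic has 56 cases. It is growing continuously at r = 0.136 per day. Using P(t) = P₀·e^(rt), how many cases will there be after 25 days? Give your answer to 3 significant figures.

≈ 1,680 cases

P(25) = 56 · e^(0.136·25) = 56 · e^(3.4)
= 56 · 29.9641 ≈ 1677.99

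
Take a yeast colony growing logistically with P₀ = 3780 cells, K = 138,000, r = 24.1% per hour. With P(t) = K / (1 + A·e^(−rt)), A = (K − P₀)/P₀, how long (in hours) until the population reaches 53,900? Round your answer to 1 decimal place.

t ≈ 13.0 hours

A = (138000 − 3780)/3780 = 35.50794
53900 = 138000/(1 + 35.50794·e^(−0.241t)) → 1 + 35.50794·e^(−0.241t) = 2.5603
e^(−0.241t) = 0.043942 → t = ln(22.75717)/0.241 = 3.12488/0.241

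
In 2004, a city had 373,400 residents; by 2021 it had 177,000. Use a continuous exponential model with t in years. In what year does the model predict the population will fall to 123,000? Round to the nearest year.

r = ln(177000/373400) / 17 = -0.7465/17 ≈ -0.043912 per year
t = ln(123000/373400) / r = -1.11047/-0.043912 ≈ 25.29 years after 2004

year 2029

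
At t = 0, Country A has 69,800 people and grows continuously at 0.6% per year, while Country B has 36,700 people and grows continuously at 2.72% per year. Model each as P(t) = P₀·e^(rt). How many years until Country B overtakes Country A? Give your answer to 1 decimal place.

69800·e^(0.006t) = 36700·e^(0.0272t)
69800/36700 = e^((0.0272 − 0.006)t) → ln(1.90191) = 0.0212·t
t = 0.64286 / 0.0212

t ≈ 30.3 years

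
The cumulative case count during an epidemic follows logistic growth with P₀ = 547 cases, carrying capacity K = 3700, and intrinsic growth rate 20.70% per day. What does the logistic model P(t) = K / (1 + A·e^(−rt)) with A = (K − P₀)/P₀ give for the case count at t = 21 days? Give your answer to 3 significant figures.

A = (3700 − 547)/547 = 5.76417
P(21) = 3700 / (1 + 5.76417·e^(−0.207·21)) = 3700 / (1 + 5.76417·0.012946)
= 3700 / 1.07462 ≈ 3443.08

≈ 3,440 cases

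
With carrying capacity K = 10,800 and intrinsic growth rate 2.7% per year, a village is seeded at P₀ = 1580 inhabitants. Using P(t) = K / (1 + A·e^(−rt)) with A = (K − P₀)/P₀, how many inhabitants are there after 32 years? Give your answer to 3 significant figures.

≈ 3,120 inhabitants

A = (10800 − 1580)/1580 = 5.83544
P(32) = 10800 / (1 + 5.83544·e^(−0.027·32)) = 10800 / (1 + 5.83544·0.421473)
= 10800 / 3.45948 ≈ 3121.86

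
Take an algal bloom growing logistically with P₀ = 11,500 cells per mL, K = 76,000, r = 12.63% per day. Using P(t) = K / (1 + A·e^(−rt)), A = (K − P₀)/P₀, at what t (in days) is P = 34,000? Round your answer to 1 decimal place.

A = (76000 − 11500)/11500 = 5.6087
34000 = 76000/(1 + 5.6087·e^(−0.1263t)) → 1 + 5.6087·e^(−0.1263t) = 2.23529
e^(−0.1263t) = 0.220246 → t = ln(4.54037)/0.1263 = 1.51301/0.1263

t ≈ 12.0 days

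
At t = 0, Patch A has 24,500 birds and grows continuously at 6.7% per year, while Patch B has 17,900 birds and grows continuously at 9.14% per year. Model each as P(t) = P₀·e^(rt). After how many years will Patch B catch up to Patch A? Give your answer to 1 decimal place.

t ≈ 12.9 years

24500·e^(0.067t) = 17900·e^(0.0914t)
24500/17900 = e^((0.0914 − 0.067)t) → ln(1.36872) = 0.0244·t
t = 0.31387 / 0.0244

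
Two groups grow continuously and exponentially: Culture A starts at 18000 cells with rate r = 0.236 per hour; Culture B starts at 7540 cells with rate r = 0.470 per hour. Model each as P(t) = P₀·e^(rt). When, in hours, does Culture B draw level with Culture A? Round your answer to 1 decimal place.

18000·e^(0.236t) = 7540·e^(0.47t)
18000/7540 = e^((0.47 − 0.236)t) → ln(2.38727) = 0.234·t
t = 0.87015 / 0.234

t ≈ 3.7 hours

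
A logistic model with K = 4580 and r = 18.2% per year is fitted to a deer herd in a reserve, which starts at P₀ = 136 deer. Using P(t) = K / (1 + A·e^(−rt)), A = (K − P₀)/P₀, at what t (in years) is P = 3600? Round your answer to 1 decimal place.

t ≈ 26.3 years

A = (4580 − 136)/136 = 32.67647
3600 = 4580/(1 + 32.67647·e^(−0.182t)) → 1 + 32.67647·e^(−0.182t) = 1.27222
e^(−0.182t) = 0.008331 → t = ln(120.03601)/0.182 = 4.78779/0.182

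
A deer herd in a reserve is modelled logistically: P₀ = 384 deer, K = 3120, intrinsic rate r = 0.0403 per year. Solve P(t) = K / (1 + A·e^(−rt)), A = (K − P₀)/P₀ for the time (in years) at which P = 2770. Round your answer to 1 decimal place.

t ≈ 100.1 years

A = (3120 − 384)/384 = 7.125
2770 = 3120/(1 + 7.125·e^(−0.0403t)) → 1 + 7.125·e^(−0.0403t) = 1.12635
e^(−0.0403t) = 0.017734 → t = ln(56.38929)/0.0403 = 4.03228/0.0403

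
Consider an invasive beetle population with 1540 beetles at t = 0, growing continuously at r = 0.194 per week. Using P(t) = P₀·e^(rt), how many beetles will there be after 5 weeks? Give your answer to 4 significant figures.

≈ 4,062 beetles

P(5) = 1540 · e^(0.194·5) = 1540 · e^(0.97)
= 1540 · 2.63794 ≈ 4062.43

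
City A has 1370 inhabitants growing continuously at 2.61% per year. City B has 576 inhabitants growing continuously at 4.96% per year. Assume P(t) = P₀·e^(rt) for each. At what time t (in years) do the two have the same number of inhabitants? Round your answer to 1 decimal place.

t ≈ 36.9 years

1370·e^(0.0261t) = 576·e^(0.0496t)
1370/576 = e^((0.0496 − 0.0261)t) → ln(2.37847) = 0.0235·t
t = 0.86646 / 0.0235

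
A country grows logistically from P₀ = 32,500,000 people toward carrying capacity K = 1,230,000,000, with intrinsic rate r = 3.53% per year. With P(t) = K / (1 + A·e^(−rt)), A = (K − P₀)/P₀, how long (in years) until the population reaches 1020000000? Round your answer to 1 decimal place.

A = (1230000000 − 32500000)/32500000 = 36.84615
1020000000 = 1230000000/(1 + 36.84615·e^(−0.0353t)) → 1 + 36.84615·e^(−0.0353t) = 1.20588
e^(−0.0353t) = 0.005588 → t = ln(178.96703)/0.0353 = 5.1872/0.0353

t ≈ 146.9 years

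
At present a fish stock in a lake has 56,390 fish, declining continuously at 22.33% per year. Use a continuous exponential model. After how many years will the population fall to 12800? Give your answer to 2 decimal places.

t ≈ 6.64 years

12800 = 56390 · e^(-0.2233·t)
t = ln(12800/56390) / -0.2233 = ln(0.22699) / -0.2233 = -1.48285 / -0.2233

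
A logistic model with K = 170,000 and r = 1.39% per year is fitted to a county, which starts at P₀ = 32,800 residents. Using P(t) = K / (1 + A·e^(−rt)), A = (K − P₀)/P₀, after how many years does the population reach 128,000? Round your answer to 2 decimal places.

A = (170000 − 32800)/32800 = 4.18293
128000 = 170000/(1 + 4.18293·e^(−0.0139t)) → 1 + 4.18293·e^(−0.0139t) = 1.32812
e^(−0.0139t) = 0.078444 → t = ln(12.74797)/0.0139 = 2.54537/0.0139

t ≈ 183.12 years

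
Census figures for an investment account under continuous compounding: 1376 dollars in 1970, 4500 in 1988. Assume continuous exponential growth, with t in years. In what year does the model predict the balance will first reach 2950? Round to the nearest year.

year 1982

r = ln(4500/1376) / 18 = 1.1849/18 ≈ 0.065828 per year
t = ln(2950/1376) / r = 0.76262/0.065828 ≈ 11.59 years after 1970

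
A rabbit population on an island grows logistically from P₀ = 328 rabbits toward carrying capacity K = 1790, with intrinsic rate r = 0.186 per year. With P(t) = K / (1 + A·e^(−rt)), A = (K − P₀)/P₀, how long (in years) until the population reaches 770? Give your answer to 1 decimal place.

A = (1790 − 328)/328 = 4.45732
770 = 1790/(1 + 4.45732·e^(−0.186t)) → 1 + 4.45732·e^(−0.186t) = 2.32468
e^(−0.186t) = 0.297191 → t = ln(3.36484)/0.186 = 1.21338/0.186

t ≈ 6.5 years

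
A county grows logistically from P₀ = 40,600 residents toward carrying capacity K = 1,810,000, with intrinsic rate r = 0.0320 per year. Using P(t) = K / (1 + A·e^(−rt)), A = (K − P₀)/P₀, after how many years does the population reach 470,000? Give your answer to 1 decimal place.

A = (1810000 − 40600)/40600 = 43.58128
470000 = 1810000/(1 + 43.58128·e^(−0.032t)) → 1 + 43.58128·e^(−0.032t) = 3.85106
e^(−0.032t) = 0.065419 → t = ln(15.28597)/0.032 = 2.72694/0.032

t ≈ 85.2 years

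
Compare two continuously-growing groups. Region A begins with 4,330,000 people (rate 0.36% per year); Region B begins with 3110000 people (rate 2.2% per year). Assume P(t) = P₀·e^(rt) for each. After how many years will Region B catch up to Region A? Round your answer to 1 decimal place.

4330000·e^(0.0036t) = 3110000·e^(0.022t)
4330000/3110000 = e^((0.022 − 0.0036)t) → ln(1.39228) = 0.0184·t
t = 0.33094 / 0.0184

t ≈ 18.0 years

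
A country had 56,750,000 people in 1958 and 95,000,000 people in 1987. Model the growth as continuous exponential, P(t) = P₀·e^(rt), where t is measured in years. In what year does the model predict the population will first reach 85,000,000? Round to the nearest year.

year 1981

r = ln(95000000/56750000) / 29 = 0.51522/29 ≈ 0.017766 per year
t = ln(85000000/56750000) / r = 0.404/0.017766 ≈ 22.74 years after 1958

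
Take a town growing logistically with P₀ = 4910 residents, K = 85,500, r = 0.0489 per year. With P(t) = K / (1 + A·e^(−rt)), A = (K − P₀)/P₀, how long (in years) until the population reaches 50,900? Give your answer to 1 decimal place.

t ≈ 65.1 years

A = (85500 − 4910)/4910 = 16.41344
50900 = 85500/(1 + 16.41344·e^(−0.0489t)) → 1 + 16.41344·e^(−0.0489t) = 1.67976
e^(−0.0489t) = 0.041415 → t = ln(24.14579)/0.0489 = 3.18411/0.0489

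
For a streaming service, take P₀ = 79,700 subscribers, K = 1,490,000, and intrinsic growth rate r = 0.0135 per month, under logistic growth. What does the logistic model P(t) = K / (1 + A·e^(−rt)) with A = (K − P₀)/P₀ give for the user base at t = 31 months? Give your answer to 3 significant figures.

≈ 118,000 subscribers

A = (1490000 − 79700)/79700 = 17.69511
P(31) = 1490000 / (1 + 17.69511·e^(−0.0135·31)) = 1490000 / (1 + 17.69511·0.658033)
= 1490000 / 12.64397 ≈ 117842.77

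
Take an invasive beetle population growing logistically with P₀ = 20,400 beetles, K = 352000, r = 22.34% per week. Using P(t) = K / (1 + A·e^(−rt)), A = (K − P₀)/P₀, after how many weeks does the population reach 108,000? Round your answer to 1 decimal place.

t ≈ 8.8 weeks

A = (352000 − 20400)/20400 = 16.2549
108000 = 352000/(1 + 16.2549·e^(−0.2234t)) → 1 + 16.2549·e^(−0.2234t) = 3.25926
e^(−0.2234t) = 0.138989 → t = ln(7.19479)/0.2234 = 1.97336/0.2234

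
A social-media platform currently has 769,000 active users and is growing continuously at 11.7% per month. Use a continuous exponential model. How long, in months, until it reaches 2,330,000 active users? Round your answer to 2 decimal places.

2330000 = 769000 · e^(0.117·t)
t = ln(2330000/769000) / 0.117 = ln(3.02991) / 0.117 = 1.10853 / 0.117

t ≈ 9.47 months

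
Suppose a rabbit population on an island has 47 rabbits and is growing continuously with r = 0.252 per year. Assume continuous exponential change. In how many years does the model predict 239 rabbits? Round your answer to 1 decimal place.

t ≈ 6.5 years

239 = 47 · e^(0.252·t)
t = ln(239/47) / 0.252 = ln(5.08511) / 0.252 = 1.62632 / 0.252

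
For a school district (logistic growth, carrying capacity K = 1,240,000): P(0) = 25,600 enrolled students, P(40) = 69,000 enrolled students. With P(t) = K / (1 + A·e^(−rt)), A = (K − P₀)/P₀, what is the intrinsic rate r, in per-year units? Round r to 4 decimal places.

A = (1240000 − 25600)/25600 = 47.4375
69000 = 1240000/(1 + 47.4375·e^(−r·40)) → e^(−40r) = (17.97101 − 1)/47.4375 = 0.357755
r = −ln(0.357755)/40 = 1.02791/40

r ≈ 0.0257 per year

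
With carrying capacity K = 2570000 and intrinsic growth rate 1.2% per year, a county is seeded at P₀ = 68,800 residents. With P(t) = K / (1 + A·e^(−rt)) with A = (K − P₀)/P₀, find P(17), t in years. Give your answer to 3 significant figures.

≈ 83,900 residents

A = (2570000 − 68800)/68800 = 36.35465
P(17) = 2570000 / (1 + 36.35465·e^(−0.012·17)) = 2570000 / (1 + 36.35465·0.815462)
= 2570000 / 30.64585 ≈ 83861.27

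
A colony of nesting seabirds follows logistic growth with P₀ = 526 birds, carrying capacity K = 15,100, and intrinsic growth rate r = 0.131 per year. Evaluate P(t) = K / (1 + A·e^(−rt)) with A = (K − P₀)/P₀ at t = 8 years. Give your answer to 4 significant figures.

A = (15100 − 526)/526 = 27.70722
P(8) = 15100 / (1 + 27.70722·e^(−0.131·8)) = 15100 / (1 + 27.70722·0.350638)
= 15100 / 10.71521 ≈ 1409.21

≈ 1,409 birds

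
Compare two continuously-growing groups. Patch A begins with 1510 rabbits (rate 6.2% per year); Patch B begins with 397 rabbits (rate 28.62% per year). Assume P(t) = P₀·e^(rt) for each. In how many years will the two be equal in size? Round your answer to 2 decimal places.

1510·e^(0.062t) = 397·e^(0.2862t)
1510/397 = e^((0.2862 − 0.062)t) → ln(3.80353) = 0.2242·t
t = 1.33593 / 0.2242

t ≈ 5.96 years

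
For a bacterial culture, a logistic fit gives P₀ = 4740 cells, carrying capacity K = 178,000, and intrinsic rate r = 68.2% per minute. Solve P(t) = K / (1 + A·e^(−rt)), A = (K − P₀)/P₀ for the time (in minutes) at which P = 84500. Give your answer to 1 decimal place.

A = (178000 − 4740)/4740 = 36.55274
84500 = 178000/(1 + 36.55274·e^(−0.682t)) → 1 + 36.55274·e^(−0.682t) = 2.10651
e^(−0.682t) = 0.030272 → t = ln(33.0343)/0.682 = 3.49755/0.682

t ≈ 5.1 minutes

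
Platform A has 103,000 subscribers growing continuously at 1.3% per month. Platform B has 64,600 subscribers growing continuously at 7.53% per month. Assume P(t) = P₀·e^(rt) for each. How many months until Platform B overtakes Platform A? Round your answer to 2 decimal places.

t ≈ 7.49 months

103000·e^(0.013t) = 64600·e^(0.0753t)
103000/64600 = e^((0.0753 − 0.013)t) → ln(1.59443) = 0.0623·t
t = 0.46651 / 0.0623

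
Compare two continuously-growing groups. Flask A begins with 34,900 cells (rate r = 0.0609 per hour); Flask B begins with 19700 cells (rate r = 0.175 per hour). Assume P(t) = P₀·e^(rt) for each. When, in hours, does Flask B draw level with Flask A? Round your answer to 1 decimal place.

t ≈ 5.0 hours

34900·e^(0.0609t) = 19700·e^(0.175t)
34900/19700 = e^((0.175 − 0.0609)t) → ln(1.77157) = 0.1141·t
t = 0.57187 / 0.1141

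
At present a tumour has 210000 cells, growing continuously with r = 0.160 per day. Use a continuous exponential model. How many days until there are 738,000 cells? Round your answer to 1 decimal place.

738000 = 210000 · e^(0.16·t)
t = ln(738000/210000) / 0.16 = ln(3.51429) / 0.16 = 1.25684 / 0.16

t ≈ 7.9 days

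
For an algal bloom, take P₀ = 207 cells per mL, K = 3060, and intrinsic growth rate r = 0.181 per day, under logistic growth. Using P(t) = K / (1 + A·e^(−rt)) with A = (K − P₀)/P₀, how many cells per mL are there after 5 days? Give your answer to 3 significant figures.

A = (3060 − 207)/207 = 13.78261
P(5) = 3060 / (1 + 13.78261·e^(−0.181·5)) = 3060 / (1 + 13.78261·0.404542)
= 3060 / 6.57564 ≈ 465.35

≈ 465 cells per mL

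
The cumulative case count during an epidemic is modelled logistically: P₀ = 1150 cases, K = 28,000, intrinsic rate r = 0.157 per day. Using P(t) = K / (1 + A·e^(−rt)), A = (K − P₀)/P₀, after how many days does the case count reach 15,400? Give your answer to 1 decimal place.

A = (28000 − 1150)/1150 = 23.34783
15400 = 28000/(1 + 23.34783·e^(−0.157t)) → 1 + 23.34783·e^(−0.157t) = 1.81818
e^(−0.157t) = 0.035043 → t = ln(28.53623)/0.157 = 3.35117/0.157

t ≈ 21.3 days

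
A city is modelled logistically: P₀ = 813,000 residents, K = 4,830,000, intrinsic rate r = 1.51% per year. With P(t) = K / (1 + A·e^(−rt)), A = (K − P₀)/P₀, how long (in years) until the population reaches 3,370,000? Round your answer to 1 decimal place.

t ≈ 161.2 years

A = (4830000 − 813000)/813000 = 4.94096
3370000 = 4830000/(1 + 4.94096·e^(−0.0151t)) → 1 + 4.94096·e^(−0.0151t) = 1.43323
e^(−0.0151t) = 0.087682 → t = ln(11.40482)/0.0151 = 2.43404/0.0151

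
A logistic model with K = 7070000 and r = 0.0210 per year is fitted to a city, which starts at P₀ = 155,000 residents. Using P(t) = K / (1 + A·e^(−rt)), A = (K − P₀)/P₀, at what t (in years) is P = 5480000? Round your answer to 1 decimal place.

A = (7070000 − 155000)/155000 = 44.6129
5480000 = 7070000/(1 + 44.6129·e^(−0.021t)) → 1 + 44.6129·e^(−0.021t) = 1.29015
e^(−0.021t) = 0.006504 → t = ln(153.76019)/0.021 = 5.03539/0.021

t ≈ 239.8 years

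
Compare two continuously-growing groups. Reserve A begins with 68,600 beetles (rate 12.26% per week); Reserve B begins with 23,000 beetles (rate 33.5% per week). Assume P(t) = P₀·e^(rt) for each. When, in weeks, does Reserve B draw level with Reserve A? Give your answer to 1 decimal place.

t ≈ 5.1 weeks

68600·e^(0.1226t) = 23000·e^(0.335t)
68600/23000 = e^((0.335 − 0.1226)t) → ln(2.98261) = 0.2124·t
t = 1.0928 / 0.2124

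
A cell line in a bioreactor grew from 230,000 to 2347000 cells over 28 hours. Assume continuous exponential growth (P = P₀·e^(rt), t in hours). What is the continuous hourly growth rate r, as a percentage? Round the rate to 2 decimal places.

2347000 = 230000 · e^(r·28)
e^(28r) = 2347000/230000 = 10.20435
r = ln(10.20435) / 28 = 2.32281 / 28

r ≈ 8.30% per hour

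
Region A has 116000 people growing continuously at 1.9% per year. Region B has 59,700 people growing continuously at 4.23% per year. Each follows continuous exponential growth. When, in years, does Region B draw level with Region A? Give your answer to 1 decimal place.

t ≈ 28.5 years

116000·e^(0.019t) = 59700·e^(0.0423t)
116000/59700 = e^((0.0423 − 0.019)t) → ln(1.94305) = 0.0233·t
t = 0.66426 / 0.0233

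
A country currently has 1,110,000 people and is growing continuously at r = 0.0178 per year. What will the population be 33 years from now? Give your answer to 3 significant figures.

≈ 2,000,000 people

P(33) = 1110000 · e^(0.0178·33) = 1110000 · e^(0.5874)
= 1110000 · 1.7993 ≈ 1997227.59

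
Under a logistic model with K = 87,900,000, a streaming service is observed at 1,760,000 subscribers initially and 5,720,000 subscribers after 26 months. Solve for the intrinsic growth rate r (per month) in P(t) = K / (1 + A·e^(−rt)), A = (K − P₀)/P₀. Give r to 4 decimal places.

A = (87900000 − 1760000)/1760000 = 48.94318
5720000 = 87900000/(1 + 48.94318·e^(−r·26)) → e^(−26r) = (15.36713 − 1)/48.94318 = 0.293547
r = −ln(0.293547)/26 = 1.22572/26

r ≈ 0.0471 per month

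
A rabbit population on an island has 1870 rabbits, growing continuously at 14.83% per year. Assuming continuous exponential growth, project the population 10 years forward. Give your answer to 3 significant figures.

P(10) = 1870 · e^(0.1483·10) = 1870 · e^(1.483)
= 1870 · 4.40614 ≈ 8239.49

≈ 8,240 rabbits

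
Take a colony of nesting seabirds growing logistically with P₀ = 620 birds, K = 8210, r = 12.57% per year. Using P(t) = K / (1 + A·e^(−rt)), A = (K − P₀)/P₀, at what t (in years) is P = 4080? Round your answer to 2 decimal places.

A = (8210 − 620)/620 = 12.24194
4080 = 8210/(1 + 12.24194·e^(−0.1257t)) → 1 + 12.24194·e^(−0.1257t) = 2.01225
e^(−0.1257t) = 0.082687 → t = ln(12.09373)/0.1257 = 2.49269/0.1257

t ≈ 19.83 years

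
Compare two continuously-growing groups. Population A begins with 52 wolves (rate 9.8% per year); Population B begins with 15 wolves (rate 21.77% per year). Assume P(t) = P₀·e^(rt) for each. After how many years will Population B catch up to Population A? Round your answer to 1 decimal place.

t ≈ 10.4 years

52·e^(0.098t) = 15·e^(0.2177t)
52/15 = e^((0.2177 − 0.098)t) → ln(3.46667) = 0.1197·t
t = 1.24319 / 0.1197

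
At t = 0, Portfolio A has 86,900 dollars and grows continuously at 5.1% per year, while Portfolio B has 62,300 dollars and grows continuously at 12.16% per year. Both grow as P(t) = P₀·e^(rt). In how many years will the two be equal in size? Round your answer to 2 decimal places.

86900·e^(0.051t) = 62300·e^(0.1216t)
86900/62300 = e^((0.1216 − 0.051)t) → ln(1.39486) = 0.0706·t
t = 0.3328 / 0.0706

t ≈ 4.71 years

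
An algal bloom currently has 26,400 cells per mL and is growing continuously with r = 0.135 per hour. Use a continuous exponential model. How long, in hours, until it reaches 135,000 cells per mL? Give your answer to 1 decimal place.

t ≈ 12.1 hours

135000 = 26400 · e^(0.135·t)
t = ln(135000/26400) / 0.135 = ln(5.11364) / 0.135 = 1.63191 / 0.135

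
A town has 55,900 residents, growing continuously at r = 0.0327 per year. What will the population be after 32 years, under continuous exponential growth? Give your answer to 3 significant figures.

P(32) = 55900 · e^(0.0327·32) = 55900 · e^(1.0464)
= 55900 · 2.84738 ≈ 159168.66

≈ 159,000 residents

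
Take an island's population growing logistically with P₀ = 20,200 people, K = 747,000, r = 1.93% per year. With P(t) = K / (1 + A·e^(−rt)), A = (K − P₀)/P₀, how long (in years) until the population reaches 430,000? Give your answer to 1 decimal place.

A = (747000 − 20200)/20200 = 35.9802
430000 = 747000/(1 + 35.9802·e^(−0.0193t)) → 1 + 35.9802·e^(−0.0193t) = 1.73721
e^(−0.0193t) = 0.020489 → t = ln(48.80595)/0.0193 = 3.88785/0.0193

t ≈ 201.4 years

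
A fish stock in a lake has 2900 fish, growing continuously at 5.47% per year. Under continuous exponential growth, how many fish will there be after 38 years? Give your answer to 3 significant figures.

≈ 23,200 fish

P(38) = 2900 · e^(0.0547·38) = 2900 · e^(2.0786)
= 2900 · 7.99327 ≈ 23180.48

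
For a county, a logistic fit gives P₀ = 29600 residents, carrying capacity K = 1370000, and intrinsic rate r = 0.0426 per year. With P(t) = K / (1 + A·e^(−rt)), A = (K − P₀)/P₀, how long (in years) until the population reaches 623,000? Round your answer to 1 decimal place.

t ≈ 85.2 years

A = (1370000 − 29600)/29600 = 45.28378
623000 = 1370000/(1 + 45.28378·e^(−0.0426t)) → 1 + 45.28378·e^(−0.0426t) = 2.19904
e^(−0.0426t) = 0.026478 → t = ln(37.7668)/0.0426 = 3.63143/0.0426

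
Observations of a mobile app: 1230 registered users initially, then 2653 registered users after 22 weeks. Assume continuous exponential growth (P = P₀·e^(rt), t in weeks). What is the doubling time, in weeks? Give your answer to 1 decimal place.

r = ln(2653/1230) / 22 = ln(2.15691) / 22 ≈ 0.03494 per week
doubling time = ln 2 / |r| = 0.69315 / 0.03494

doubling time ≈ 19.8 weeks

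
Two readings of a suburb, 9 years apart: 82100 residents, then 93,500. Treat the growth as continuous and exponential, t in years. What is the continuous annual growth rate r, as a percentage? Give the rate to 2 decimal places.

93500 = 82100 · e^(r·9)
e^(9r) = 93500/82100 = 1.13886
r = ln(1.13886) / 9 = 0.13002 / 9

r ≈ 1.44% per year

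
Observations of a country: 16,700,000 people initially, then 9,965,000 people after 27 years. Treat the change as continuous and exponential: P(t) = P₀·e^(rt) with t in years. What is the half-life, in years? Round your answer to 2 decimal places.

half-life ≈ 36.25 years

r = ln(9965000/16700000) / 27 = ln(0.59671) / 27 ≈ -0.019123 per year
half-life = ln 2 / |r| = 0.69315 / 0.019123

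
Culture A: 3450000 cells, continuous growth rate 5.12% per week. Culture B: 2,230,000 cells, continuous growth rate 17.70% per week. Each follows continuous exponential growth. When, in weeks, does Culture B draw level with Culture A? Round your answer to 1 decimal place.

3450000·e^(0.0512t) = 2230000·e^(0.177t)
3450000/2230000 = e^((0.177 − 0.0512)t) → ln(1.54709) = 0.1258·t
t = 0.43637 / 0.1258

t ≈ 3.5 weeks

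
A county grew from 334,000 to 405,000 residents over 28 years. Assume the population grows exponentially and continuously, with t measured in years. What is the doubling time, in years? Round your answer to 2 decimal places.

r = ln(405000/334000) / 28 = ln(1.21257) / 28 ≈ 0.006884 per year
doubling time = ln 2 / |r| = 0.69315 / 0.006884

doubling time ≈ 100.69 years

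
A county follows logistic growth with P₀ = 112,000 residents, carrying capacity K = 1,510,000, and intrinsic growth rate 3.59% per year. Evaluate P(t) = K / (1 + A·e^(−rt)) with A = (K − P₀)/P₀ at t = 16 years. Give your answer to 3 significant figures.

A = (1510000 − 112000)/112000 = 12.48214
P(16) = 1510000 / (1 + 12.48214·e^(−0.0359·16)) = 1510000 / (1 + 12.48214·0.563043)
= 1510000 / 8.02798 ≈ 188092.19

≈ 188,000 residents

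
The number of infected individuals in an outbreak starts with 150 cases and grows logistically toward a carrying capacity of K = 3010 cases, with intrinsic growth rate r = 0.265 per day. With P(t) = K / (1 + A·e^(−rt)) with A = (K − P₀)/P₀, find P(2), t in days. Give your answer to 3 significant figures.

A = (3010 − 150)/150 = 19.06667
P(2) = 3010 / (1 + 19.06667·e^(−0.265·2)) = 3010 / (1 + 19.06667·0.588605)
= 3010 / 12.22273 ≈ 246.26

≈ 246 cases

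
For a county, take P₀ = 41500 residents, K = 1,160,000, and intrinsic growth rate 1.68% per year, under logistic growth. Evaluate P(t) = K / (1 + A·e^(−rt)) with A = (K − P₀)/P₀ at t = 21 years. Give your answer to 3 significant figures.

≈ 58,200 residents

A = (1160000 − 41500)/41500 = 26.95181
P(21) = 1160000 / (1 + 26.95181·e^(−0.0168·21)) = 1160000 / (1 + 26.95181·0.702718)
= 1160000 / 19.93951 ≈ 58175.95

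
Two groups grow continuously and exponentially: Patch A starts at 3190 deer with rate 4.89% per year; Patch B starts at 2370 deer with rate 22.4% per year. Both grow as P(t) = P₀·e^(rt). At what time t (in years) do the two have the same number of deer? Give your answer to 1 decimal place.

t ≈ 1.7 years

3190·e^(0.0489t) = 2370·e^(0.224t)
3190/2370 = e^((0.224 − 0.0489)t) → ln(1.34599) = 0.1751·t
t = 0.29713 / 0.1751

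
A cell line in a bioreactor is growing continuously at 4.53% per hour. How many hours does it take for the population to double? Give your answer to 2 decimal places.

doubling time ≈ 15.30 hours

doubling time = ln(2) / |r| = 0.69315 / 0.0453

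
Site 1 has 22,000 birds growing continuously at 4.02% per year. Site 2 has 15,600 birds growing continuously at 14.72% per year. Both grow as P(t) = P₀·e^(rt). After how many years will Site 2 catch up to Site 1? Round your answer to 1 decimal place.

t ≈ 3.2 years

22000·e^(0.0402t) = 15600·e^(0.1472t)
22000/15600 = e^((0.1472 − 0.0402)t) → ln(1.41026) = 0.107·t
t = 0.34377 / 0.107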